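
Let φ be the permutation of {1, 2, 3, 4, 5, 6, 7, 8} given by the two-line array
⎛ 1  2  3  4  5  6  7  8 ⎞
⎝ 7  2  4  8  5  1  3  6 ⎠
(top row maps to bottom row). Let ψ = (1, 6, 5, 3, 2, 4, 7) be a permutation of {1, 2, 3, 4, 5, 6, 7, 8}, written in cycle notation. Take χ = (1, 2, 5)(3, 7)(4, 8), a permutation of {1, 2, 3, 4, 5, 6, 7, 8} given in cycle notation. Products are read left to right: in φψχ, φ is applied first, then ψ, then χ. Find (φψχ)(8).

Chase 8: φ(8) = 6; ψ(6) = 5; χ(5) = 1. Hence (φψχ)(8) = 1.

1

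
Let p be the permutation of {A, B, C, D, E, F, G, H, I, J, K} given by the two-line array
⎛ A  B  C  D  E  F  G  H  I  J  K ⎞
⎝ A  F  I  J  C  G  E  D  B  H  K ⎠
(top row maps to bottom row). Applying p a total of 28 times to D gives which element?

Tracing D → J → … returns to D after 3 steps, so D lies in a 3-cycle (D, J, H).
Since the cycle has length 3, p^28 acts on it the same as p^1 (28 mod 3 = 1).
Stepping 1 place around the cycle: D → J.

J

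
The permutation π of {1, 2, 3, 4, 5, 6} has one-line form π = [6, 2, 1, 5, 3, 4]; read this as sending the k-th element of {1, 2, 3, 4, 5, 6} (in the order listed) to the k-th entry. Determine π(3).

1

3 is element number 3 of the domain, and entry number 3 of the one-line form is 1, so π(3) = 1.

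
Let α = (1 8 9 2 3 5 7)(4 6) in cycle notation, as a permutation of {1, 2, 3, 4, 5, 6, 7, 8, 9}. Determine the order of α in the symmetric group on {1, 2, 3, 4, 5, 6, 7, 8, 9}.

The disjoint cycles have lengths 7, 2.
Since disjoint cycles commute, ord(α) = lcm(7, 2) = 14.

14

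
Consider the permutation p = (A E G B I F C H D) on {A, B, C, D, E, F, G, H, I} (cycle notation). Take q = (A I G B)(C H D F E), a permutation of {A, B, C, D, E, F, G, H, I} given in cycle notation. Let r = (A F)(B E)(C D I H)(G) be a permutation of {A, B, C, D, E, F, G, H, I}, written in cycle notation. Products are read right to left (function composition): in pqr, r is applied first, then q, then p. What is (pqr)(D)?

Apply the permutations in order: r(D) = I, then q(I) = G, then p(G) = B. So (pqr)(D) = B.

B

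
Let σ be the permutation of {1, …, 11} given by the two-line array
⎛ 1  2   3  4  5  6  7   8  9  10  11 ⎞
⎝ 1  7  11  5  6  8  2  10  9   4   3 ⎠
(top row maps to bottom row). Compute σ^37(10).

5

Tracing 10 → 4 → … returns to 10 after 5 steps, so 10 lies in a 5-cycle (4 5 6 8 10).
Powers repeat with period 5 on this cycle, and 37 mod 5 = 2, so σ^37(10) = σ^2(10).
Advancing 2 steps from 10: 10 → 4 → 5.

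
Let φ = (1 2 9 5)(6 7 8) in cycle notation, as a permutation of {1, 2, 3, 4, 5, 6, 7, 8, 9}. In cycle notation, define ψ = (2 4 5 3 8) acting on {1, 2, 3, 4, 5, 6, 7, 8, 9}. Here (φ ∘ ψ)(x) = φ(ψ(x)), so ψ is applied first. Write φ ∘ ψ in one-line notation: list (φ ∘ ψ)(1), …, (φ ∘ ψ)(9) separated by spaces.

2 4 6 1 3 7 8 9 5

(φ ∘ ψ)(x) = φ(ψ(x)). Computing each image: φ(ψ(1)) = φ(1) = 2, φ(ψ(2)) = φ(4) = 4, φ(ψ(3)) = φ(8) = 6, φ(ψ(4)) = φ(5) = 1, φ(ψ(5)) = φ(3) = 3, φ(ψ(6)) = φ(6) = 7, φ(ψ(7)) = φ(7) = 8, φ(ψ(8)) = φ(2) = 9, φ(ψ(9)) = φ(9) = 5.
Hence φ ∘ ψ = [2 4 6 1 3 7 8 9 5].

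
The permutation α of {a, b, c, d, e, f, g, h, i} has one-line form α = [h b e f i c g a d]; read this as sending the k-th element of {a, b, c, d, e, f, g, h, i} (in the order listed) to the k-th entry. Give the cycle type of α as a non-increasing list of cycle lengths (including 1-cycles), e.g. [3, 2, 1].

[5, 2, 1, 1]

The disjoint cycles are (a, h)(b)(c, e, i, d, f)(g), with lengths 5, 2, 1, 1 in non-increasing order.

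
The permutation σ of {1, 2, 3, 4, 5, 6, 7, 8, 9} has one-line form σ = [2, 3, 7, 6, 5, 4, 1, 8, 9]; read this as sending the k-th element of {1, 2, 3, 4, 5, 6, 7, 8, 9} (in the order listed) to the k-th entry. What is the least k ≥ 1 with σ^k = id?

4

Writing σ as disjoint cycles, the cycle lengths are 4, 2, 1, 1, 1.
The order is lcm(4, 2) = 4.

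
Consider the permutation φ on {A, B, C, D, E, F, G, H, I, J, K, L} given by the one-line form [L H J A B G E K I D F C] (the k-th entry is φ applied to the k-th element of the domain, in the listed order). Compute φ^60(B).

B

Tracing B → H → … returns to B after 6 steps, so B lies in a 6-cycle (B, H, K, F, G, E).
On a 6-cycle, φ^6 is the identity, so φ^60 = φ^0 there (60 ≡ 0 mod 6).
So φ^60(B) = B.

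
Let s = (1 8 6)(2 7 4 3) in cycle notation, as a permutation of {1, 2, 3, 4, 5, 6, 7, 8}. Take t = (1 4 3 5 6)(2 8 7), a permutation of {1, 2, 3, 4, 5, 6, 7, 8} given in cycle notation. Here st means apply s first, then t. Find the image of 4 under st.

5

First apply s: s(4) = 3, then t(3) = 5. Thus (st)(4) = 5.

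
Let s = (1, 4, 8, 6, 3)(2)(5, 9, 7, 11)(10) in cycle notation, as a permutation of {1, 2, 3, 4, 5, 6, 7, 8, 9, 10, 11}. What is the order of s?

20

The disjoint cycles have lengths 5, 4, 1, 1.
The order of s is the least common multiple of its cycle lengths: lcm(5, 4) = 20.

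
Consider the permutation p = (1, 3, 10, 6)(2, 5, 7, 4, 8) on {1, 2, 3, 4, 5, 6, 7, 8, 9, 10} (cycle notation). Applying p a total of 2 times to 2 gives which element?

2 lies in the 5-cycle (2, 5, 7, 4, 8).
Advancing 2 steps from 2: 2 → 5 → 7.

7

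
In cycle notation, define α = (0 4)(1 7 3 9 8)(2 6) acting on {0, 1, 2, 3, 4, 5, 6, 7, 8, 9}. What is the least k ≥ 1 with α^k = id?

10

The disjoint cycles have lengths 5, 2, 2, 1.
The order of α is the least common multiple of its cycle lengths: lcm(5, 2, 2) = 10.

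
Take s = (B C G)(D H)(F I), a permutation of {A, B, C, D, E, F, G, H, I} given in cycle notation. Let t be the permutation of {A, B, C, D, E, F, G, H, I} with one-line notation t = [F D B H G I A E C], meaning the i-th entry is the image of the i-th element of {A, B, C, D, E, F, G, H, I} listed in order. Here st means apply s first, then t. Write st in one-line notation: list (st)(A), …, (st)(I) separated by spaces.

F B A E G C D H I

(st)(x) = t(s(x)). Computing each image: t(s(A)) = t(A) = F, t(s(B)) = t(C) = B, t(s(C)) = t(G) = A, t(s(D)) = t(H) = E, t(s(E)) = t(E) = G, t(s(F)) = t(I) = C, t(s(G)) = t(B) = D, t(s(H)) = t(D) = H, t(s(I)) = t(F) = I.
Hence st = [F B A E G C D H I].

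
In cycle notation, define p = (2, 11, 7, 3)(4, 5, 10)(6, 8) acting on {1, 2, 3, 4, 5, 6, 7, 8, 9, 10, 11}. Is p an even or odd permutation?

The cycle lengths are 4, 3, 2, 1, 1.
A cycle is odd iff its length is even; p has 2 even-length cycles, so sgn(p) = (−1)^2 and p is even.

even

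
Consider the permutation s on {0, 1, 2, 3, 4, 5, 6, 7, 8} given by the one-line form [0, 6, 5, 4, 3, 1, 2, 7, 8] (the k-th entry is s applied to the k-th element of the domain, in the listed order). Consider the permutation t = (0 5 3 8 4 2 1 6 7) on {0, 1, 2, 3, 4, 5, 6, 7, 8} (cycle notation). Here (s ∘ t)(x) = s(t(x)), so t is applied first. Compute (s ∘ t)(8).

(s ∘ t)(8) = s(t(8)). t(8) = 4, then s(4) = 3. So (s ∘ t)(8) = 3.

3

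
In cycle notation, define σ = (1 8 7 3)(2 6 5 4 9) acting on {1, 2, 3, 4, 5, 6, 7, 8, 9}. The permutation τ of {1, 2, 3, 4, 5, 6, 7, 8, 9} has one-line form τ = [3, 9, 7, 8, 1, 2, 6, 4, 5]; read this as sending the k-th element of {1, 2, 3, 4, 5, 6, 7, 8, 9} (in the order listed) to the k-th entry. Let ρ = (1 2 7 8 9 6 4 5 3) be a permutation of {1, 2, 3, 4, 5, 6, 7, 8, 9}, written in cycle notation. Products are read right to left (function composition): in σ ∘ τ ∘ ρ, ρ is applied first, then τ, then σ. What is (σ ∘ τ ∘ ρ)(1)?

2

(σ ∘ τ ∘ ρ)(1) = σ(τ(ρ(1))). ρ(1) = 2, then τ(2) = 9, then σ(9) = 2, so the result is 2.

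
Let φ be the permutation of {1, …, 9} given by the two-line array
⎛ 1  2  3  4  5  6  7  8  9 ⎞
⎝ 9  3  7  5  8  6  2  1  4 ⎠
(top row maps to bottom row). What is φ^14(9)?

Tracing 9 → 4 → … returns to 9 after 5 steps, so 9 lies in a 5-cycle (1 9 4 5 8).
Since the cycle has length 5, φ^14 acts on it the same as φ^4 (14 mod 5 = 4).
Stepping 4 places around the cycle: 9 → 4 → 5 → 8 → 1.

1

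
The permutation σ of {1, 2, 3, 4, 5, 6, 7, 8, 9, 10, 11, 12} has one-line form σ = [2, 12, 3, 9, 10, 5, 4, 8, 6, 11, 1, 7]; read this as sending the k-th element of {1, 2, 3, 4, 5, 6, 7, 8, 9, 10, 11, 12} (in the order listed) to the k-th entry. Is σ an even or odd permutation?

In disjoint-cycle form the cycle lengths are 10, 1, 1.
A cycle is odd iff its length is even; σ has 1 even-length cycle, so sgn(σ) = (−1)^1 and σ is odd.

odd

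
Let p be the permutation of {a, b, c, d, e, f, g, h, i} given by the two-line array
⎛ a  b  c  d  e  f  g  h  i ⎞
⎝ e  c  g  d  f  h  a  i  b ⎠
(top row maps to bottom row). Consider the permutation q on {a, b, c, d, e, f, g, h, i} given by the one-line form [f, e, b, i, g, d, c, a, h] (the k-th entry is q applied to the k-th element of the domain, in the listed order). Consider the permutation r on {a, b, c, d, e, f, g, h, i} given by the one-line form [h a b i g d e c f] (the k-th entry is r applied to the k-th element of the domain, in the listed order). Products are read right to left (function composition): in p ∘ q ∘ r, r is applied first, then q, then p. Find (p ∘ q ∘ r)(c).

f

Apply the permutations in order: r(c) = b, then q(b) = e, then p(e) = f. So (p ∘ q ∘ r)(c) = f.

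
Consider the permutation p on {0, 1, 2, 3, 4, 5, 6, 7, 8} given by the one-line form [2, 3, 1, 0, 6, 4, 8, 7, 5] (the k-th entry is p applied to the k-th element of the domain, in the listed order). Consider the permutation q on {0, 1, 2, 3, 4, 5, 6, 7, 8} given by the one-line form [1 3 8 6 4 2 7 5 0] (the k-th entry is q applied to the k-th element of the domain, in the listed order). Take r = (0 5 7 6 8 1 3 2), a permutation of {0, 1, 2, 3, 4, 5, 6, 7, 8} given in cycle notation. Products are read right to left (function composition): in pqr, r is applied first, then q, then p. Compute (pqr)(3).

5

(pqr)(3) = p(q(r(3))). r(3) = 2, then q(2) = 8, then p(8) = 5, so the result is 5.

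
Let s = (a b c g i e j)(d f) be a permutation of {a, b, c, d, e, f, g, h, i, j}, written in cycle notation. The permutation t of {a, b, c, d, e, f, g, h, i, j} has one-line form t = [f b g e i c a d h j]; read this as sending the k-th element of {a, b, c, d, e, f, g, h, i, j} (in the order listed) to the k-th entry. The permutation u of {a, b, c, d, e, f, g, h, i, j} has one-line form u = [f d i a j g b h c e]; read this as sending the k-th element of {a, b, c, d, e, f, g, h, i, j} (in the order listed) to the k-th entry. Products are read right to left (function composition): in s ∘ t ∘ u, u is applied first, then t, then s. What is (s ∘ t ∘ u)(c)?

Chase c: u(c) = i; t(i) = h; s(h) = h. Hence (s ∘ t ∘ u)(c) = h.

h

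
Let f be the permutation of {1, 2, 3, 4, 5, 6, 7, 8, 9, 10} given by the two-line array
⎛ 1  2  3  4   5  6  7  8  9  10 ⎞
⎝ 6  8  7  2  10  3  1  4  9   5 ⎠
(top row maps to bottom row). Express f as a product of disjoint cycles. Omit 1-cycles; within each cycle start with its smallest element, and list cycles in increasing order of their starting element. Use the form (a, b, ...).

(1, 6, 3, 7)(2, 8, 4)(5, 10)

From 1: 1 → 6 → 3 → 7 → 1, closing the cycle (1, 6, 3, 7).
Repeating from the next unused element and collecting all non-trivial cycles gives (1, 6, 3, 7)(2, 8, 4)(5, 10).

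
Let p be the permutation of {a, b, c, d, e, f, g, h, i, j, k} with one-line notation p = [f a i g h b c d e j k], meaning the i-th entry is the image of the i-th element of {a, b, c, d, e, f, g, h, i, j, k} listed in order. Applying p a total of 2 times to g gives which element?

i

Tracing g → c → … returns to g after 6 steps, so g lies in a 6-cycle (c, i, e, h, d, g).
Advancing 2 steps from g: g → c → i.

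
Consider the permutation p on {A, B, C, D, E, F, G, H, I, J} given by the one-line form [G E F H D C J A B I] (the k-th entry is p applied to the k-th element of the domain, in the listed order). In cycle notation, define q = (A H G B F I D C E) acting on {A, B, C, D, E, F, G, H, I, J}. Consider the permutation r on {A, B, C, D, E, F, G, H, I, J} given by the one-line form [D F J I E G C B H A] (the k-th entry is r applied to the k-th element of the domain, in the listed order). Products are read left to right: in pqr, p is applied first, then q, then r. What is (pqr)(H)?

B

Chase H: p(H) = A; q(A) = H; r(H) = B. Hence (pqr)(H) = B.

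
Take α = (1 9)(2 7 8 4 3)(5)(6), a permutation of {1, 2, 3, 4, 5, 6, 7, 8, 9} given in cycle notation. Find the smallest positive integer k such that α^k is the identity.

10

The disjoint cycles have lengths 5, 2, 1, 1.
Since disjoint cycles commute, ord(α) = lcm(5, 2) = 10.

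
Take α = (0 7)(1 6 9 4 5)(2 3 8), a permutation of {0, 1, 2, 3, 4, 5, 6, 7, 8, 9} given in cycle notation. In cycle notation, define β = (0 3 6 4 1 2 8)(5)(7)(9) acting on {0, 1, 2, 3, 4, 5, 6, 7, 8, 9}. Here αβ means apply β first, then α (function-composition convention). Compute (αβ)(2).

2

(αβ)(2) = α(β(2)). β(2) = 8, then α(8) = 2. So (αβ)(2) = 2.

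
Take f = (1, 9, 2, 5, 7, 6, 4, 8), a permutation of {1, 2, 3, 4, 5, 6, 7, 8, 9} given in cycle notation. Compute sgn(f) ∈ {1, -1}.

-1

The cycle lengths are 8, 1.
A cycle of length ℓ contributes ℓ−1 transpositions, so f is a product of 7 transpositions — odd.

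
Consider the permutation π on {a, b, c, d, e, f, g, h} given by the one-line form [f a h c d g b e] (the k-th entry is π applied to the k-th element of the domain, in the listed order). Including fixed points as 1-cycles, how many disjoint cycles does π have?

2

The cycle decomposition is (a, f, g, b)(c, h, e, d), which has 2 cycles (counting 1-cycles).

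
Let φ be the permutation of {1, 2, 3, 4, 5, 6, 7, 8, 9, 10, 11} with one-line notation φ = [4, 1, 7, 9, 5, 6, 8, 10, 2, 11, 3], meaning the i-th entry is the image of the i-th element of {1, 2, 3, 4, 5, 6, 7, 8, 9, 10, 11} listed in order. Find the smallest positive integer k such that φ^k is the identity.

The disjoint-cycle form of φ has cycle lengths 5, 4, 1, 1.
The order is lcm(5, 4) = 20.

20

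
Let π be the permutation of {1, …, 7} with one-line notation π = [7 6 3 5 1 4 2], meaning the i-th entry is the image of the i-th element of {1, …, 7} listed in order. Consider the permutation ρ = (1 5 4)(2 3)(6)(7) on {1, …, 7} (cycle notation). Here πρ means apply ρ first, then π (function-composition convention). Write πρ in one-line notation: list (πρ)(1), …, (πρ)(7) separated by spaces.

1 3 6 7 5 4 2

For each element, apply ρ then π: 1 → 5 → 1; 2 → 3 → 3; 3 → 2 → 6; 4 → 1 → 7; 5 → 4 → 5; 6 → 6 → 4; 7 → 7 → 2.
So πρ in one-line form is 1 3 6 7 5 4 2.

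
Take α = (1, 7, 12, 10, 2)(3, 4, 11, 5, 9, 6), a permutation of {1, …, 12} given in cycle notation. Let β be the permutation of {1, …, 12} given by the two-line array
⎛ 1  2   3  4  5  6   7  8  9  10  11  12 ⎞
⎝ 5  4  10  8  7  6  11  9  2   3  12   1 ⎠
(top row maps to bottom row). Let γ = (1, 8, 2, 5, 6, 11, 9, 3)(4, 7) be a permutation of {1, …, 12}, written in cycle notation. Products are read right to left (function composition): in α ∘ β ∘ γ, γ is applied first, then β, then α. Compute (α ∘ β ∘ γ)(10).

Chase 10: γ(10) = 10; β(10) = 3; α(3) = 4. Hence (α ∘ β ∘ γ)(10) = 4.

4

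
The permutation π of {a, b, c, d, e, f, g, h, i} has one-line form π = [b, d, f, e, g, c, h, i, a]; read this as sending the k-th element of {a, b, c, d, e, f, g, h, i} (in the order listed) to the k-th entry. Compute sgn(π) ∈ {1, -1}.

In disjoint-cycle form the cycle lengths are 7, 2.
A cycle is odd iff its length is even; π has 1 even-length cycle, so sgn(π) = (−1)^1 and π is odd.

-1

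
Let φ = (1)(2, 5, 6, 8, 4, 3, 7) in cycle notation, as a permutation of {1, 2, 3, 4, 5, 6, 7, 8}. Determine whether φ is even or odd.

even

The cycle lengths are 7, 1.
A cycle of length ℓ contributes ℓ−1 transpositions, so φ is a product of 6 transpositions — even.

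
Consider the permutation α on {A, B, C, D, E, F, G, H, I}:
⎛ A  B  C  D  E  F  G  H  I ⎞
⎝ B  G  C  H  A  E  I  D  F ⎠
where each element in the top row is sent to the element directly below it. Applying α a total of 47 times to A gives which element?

Tracing A → B → … returns to A after 6 steps, so A lies in a 6-cycle (A B G I F E).
Powers repeat with period 6 on this cycle, and 47 mod 6 = 5, so α^47(A) = α^5(A).
Advancing 5 steps from A: A → B → G → I → F → E.

E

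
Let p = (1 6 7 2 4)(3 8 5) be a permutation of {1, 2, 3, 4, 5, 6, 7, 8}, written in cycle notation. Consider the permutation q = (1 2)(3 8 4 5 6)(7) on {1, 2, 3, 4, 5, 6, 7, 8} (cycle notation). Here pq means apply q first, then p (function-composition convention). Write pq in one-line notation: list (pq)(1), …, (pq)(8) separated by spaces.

4 6 5 3 7 8 2 1

Chase each element through q then p: 1 → 2 → 4; 2 → 1 → 6; 3 → 8 → 5; 4 → 5 → 3; 5 → 6 → 7; 6 → 3 → 8; 7 → 7 → 2; 8 → 4 → 1.
Collecting the images, pq = [4 6 5 3 7 8 2 1].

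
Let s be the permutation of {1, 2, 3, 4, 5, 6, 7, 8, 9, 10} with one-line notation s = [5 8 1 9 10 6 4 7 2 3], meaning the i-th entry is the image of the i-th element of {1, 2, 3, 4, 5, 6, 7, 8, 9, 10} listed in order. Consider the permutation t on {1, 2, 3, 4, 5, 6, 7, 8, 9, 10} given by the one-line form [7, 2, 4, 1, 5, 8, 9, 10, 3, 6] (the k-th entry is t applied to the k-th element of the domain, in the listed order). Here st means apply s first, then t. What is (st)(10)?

4

First apply s: s(10) = 3, then t(3) = 4. Thus (st)(10) = 4.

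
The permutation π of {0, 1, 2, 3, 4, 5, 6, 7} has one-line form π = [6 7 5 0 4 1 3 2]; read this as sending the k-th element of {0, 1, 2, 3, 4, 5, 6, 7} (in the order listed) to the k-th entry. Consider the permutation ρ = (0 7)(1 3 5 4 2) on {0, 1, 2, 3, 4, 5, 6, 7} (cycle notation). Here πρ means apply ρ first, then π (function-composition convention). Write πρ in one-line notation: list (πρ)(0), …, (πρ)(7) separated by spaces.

2 0 7 1 5 4 3 6

Chase each element through ρ then π: 0 → 7 → 2; 1 → 3 → 0; 2 → 1 → 7; 3 → 5 → 1; 4 → 2 → 5; 5 → 4 → 4; 6 → 6 → 3; 7 → 0 → 6.
So πρ in one-line form is 2 0 7 1 5 4 3 6.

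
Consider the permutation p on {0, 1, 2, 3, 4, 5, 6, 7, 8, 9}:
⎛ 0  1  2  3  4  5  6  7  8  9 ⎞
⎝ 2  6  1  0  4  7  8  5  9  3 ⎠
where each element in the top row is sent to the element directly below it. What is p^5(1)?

Tracing 1 → 6 → … returns to 1 after 7 steps, so 1 lies in a 7-cycle (0, 2, 1, 6, 8, 9, 3).
Stepping 5 places around the cycle: 1 → 6 → 8 → 9 → 3 → 0.

0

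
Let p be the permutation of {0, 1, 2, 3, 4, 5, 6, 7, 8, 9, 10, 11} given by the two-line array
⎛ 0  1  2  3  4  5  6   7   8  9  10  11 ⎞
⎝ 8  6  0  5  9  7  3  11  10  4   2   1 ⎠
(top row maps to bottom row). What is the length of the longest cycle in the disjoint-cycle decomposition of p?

6

Decomposing into disjoint cycles gives (0, 8, 10, 2)(1, 6, 3, 5, 7, 11)(4, 9); the longest has length 6.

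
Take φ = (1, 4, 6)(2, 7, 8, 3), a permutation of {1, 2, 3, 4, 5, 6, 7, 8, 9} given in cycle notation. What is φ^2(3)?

7

3 lies in the 4-cycle (2, 7, 8, 3).
Stepping 2 places around the cycle: 3 → 2 → 7.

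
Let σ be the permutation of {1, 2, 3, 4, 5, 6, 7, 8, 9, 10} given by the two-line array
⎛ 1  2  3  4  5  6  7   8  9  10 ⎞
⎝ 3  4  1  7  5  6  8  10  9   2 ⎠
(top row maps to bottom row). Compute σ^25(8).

Tracing 8 → 10 → … returns to 8 after 5 steps, so 8 lies in a 5-cycle (2, 4, 7, 8, 10).
On a 5-cycle, σ^5 is the identity, so σ^25 = σ^0 there (25 ≡ 0 mod 5).
So σ^25(8) = 8.

8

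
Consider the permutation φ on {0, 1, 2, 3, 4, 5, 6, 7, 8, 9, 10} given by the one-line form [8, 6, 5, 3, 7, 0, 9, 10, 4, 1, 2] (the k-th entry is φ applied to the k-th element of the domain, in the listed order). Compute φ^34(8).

0

Tracing 8 → 4 → … returns to 8 after 7 steps, so 8 lies in a 7-cycle (0 8 4 7 10 2 5).
Since the cycle has length 7, φ^34 acts on it the same as φ^6 (34 mod 7 = 6).
Stepping 6 places around the cycle: 8 → 4 → 7 → 10 → 2 → 5 → 0.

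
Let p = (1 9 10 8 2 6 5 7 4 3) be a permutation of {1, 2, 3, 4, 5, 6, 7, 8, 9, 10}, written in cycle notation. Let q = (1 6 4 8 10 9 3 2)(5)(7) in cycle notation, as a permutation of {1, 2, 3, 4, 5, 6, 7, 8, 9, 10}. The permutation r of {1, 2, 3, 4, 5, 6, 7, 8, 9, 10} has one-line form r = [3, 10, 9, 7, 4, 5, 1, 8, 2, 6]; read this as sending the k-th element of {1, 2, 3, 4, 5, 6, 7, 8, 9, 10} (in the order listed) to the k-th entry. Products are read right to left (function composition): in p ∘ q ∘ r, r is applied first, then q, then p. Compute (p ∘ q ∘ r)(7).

5

(p ∘ q ∘ r)(7) = p(q(r(7))). r(7) = 1, then q(1) = 6, then p(6) = 5, so the result is 5.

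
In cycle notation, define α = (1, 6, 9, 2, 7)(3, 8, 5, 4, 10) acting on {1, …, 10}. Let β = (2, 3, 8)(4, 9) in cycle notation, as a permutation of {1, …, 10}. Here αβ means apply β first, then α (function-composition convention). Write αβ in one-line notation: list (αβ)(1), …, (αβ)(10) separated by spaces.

(αβ)(x) = α(β(x)). Computing each image: α(β(1)) = α(1) = 6, α(β(2)) = α(3) = 8, α(β(3)) = α(8) = 5, α(β(4)) = α(9) = 2, α(β(5)) = α(5) = 4, α(β(6)) = α(6) = 9, α(β(7)) = α(7) = 1, α(β(8)) = α(2) = 7, α(β(9)) = α(4) = 10, α(β(10)) = α(10) = 3.
Hence αβ = [6 8 5 2 4 9 1 7 10 3].

6 8 5 2 4 9 1 7 10 3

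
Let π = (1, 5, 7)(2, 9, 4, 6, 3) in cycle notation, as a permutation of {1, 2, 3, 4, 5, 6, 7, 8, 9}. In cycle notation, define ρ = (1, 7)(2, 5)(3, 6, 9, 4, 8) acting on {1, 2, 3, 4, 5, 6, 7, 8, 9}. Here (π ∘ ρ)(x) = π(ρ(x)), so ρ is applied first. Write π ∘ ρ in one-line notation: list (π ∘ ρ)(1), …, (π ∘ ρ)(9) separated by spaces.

1 7 3 8 9 4 5 2 6

For each element, apply ρ then π: 1 → 7 → 1; 2 → 5 → 7; 3 → 6 → 3; 4 → 8 → 8; 5 → 2 → 9; 6 → 9 → 4; 7 → 1 → 5; 8 → 3 → 2; 9 → 4 → 6.
Collecting the images, π ∘ ρ = [1 7 3 8 9 4 5 2 6].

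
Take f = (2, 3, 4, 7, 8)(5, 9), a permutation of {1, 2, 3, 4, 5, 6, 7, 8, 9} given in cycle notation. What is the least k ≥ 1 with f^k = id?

The disjoint cycles have lengths 5, 2, 1, 1.
The order is lcm(5, 2) = 10.

10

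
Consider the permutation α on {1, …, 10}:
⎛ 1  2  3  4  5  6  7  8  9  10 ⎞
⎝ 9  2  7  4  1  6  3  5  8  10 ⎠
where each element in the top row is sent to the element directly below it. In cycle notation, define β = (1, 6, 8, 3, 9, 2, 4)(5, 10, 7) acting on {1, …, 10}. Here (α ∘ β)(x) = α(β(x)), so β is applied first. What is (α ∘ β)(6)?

5

First apply β: β(6) = 8, then α(8) = 5. Thus (α ∘ β)(6) = 5.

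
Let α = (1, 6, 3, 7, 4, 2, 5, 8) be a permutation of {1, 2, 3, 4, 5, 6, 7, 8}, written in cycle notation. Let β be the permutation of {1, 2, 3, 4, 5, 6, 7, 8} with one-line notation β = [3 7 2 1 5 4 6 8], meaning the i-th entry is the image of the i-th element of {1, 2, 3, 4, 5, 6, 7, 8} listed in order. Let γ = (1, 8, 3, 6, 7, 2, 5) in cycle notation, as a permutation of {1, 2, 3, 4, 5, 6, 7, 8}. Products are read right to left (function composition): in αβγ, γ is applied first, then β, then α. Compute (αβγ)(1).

(αβγ)(1) = α(β(γ(1))). γ(1) = 8, then β(8) = 8, then α(8) = 1, so the result is 1.

1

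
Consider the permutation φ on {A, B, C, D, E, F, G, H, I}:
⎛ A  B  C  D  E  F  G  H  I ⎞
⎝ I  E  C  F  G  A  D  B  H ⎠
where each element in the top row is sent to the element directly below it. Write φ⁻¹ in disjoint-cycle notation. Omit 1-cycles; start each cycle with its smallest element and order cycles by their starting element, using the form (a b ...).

(A F D G E B H I)

First write φ in disjoint cycles: (A I H B E G D F).
Reversing each cycle (and rotating so the smallest element leads) gives φ⁻¹ = (A F D G E B H I).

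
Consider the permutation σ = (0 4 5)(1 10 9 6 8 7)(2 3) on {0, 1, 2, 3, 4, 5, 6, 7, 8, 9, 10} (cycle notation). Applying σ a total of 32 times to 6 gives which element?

7

6 lies in the 6-cycle (1 10 9 6 8 7).
On a 6-cycle, σ^6 is the identity, so σ^32 = σ^2 there (32 ≡ 2 mod 6).
Advancing 2 steps from 6: 6 → 8 → 7.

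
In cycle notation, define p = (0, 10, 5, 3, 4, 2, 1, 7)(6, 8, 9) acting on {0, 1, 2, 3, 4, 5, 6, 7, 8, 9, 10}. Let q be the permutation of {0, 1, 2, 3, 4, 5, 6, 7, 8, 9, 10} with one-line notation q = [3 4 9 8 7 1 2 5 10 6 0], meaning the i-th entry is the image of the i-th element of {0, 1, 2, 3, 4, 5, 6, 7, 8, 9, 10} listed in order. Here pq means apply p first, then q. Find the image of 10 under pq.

1

p(10) = 5, then q(5) = 1; composing gives (pq)(10) = 1.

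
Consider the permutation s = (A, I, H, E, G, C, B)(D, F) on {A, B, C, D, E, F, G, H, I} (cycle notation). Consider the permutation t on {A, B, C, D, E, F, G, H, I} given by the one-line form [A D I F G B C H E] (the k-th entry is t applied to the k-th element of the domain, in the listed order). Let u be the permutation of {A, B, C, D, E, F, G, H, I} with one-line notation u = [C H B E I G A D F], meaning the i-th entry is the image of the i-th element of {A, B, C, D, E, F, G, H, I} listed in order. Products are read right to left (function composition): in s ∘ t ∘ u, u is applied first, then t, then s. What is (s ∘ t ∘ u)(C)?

F

Chase C: u(C) = B; t(B) = D; s(D) = F. Hence (s ∘ t ∘ u)(C) = F.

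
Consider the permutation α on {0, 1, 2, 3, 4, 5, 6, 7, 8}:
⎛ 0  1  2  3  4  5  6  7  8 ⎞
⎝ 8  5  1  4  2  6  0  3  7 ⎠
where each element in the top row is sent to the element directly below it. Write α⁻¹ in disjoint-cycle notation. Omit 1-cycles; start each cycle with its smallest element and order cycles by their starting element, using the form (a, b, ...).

(0, 6, 5, 1, 2, 4, 3, 7, 8)

The cycle decomposition of α is (0, 8, 7, 3, 4, 2, 1, 5, 6).
Reversing each cycle (and rotating so the smallest element leads) gives α⁻¹ = (0, 6, 5, 1, 2, 4, 3, 7, 8).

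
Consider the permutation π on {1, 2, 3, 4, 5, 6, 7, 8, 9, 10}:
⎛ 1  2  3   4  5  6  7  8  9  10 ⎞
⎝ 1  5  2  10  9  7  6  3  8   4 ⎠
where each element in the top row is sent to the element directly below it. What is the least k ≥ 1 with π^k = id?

10

Decomposing into disjoint cycles gives cycle lengths 5, 2, 2, 1.
The order is lcm(5, 2, 2) = 10.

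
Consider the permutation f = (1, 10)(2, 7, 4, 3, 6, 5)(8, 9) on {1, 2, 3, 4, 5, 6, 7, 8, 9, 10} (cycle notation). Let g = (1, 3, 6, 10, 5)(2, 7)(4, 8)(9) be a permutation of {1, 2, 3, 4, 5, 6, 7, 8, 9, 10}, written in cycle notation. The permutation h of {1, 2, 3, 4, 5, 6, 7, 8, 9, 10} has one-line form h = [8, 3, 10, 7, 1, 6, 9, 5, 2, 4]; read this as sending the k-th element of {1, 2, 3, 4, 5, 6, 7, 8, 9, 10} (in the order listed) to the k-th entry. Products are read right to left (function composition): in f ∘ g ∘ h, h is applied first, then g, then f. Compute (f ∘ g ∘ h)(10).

9

Apply the permutations in order: h(10) = 4, then g(4) = 8, then f(8) = 9. So (f ∘ g ∘ h)(10) = 9.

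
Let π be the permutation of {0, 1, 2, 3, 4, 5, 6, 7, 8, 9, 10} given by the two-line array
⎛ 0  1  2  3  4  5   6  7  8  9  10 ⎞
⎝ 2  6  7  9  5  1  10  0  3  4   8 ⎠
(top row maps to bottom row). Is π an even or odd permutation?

In disjoint-cycle form the cycle lengths are 8, 3.
A cycle is odd iff its length is even; π has 1 even-length cycle, so sgn(π) = (−1)^1 and π is odd.

odd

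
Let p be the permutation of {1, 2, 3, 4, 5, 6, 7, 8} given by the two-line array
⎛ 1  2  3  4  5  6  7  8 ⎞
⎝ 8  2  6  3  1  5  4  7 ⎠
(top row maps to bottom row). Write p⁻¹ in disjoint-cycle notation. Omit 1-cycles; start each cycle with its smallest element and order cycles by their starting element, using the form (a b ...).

(1 5 6 3 4 7 8)

The cycle decomposition of p is (1 8 7 4 3 6 5).
Reversing each cycle (and rotating so the smallest element leads) gives p⁻¹ = (1 5 6 3 4 7 8).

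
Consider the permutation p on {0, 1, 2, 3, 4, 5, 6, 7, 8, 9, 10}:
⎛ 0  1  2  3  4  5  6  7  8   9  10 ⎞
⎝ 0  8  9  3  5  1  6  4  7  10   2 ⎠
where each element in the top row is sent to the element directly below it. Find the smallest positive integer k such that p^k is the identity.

15

The disjoint-cycle form of p has cycle lengths 5, 3, 1, 1, 1.
Since disjoint cycles commute, ord(p) = lcm(5, 3) = 15.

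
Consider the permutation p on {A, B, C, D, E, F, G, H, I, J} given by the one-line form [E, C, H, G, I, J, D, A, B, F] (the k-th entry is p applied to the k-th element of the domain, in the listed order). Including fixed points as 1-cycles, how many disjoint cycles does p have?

3

The cycle decomposition is (A, E, I, B, C, H)(D, G)(F, J), which has 3 cycles (counting 1-cycles).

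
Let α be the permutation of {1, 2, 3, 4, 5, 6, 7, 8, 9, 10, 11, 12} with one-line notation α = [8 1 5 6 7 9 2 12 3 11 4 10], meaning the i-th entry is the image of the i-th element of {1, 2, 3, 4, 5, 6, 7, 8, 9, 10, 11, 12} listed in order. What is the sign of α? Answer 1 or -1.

-1

In disjoint-cycle form the cycle lengths are 12.
A cycle is odd iff its length is even; α has 1 even-length cycle, so sgn(α) = (−1)^1 and α is odd.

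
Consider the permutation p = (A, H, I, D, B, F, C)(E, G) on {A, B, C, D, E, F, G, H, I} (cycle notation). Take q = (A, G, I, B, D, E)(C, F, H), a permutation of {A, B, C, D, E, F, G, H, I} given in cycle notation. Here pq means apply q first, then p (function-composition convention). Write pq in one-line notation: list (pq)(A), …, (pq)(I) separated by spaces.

E B C G H I D A F

For each element, apply q then p: A → G → E; B → D → B; C → F → C; D → E → G; E → A → H; F → H → I; G → I → D; H → C → A; I → B → F.
So pq in one-line form is E B C G H I D A F.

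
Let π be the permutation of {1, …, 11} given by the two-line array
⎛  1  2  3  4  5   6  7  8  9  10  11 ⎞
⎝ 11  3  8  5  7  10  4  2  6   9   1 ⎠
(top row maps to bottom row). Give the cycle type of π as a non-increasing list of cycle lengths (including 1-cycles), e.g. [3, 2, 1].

[3, 3, 3, 2]

The disjoint cycles are (1 11)(2 3 8)(4 5 7)(6 10 9), with lengths 3, 3, 3, 2 in non-increasing order.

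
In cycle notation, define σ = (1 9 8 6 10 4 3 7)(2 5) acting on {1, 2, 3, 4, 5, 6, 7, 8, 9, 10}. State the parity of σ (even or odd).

The cycle lengths are 8, 2.
A cycle is odd iff its length is even; σ has 2 even-length cycles, so sgn(σ) = (−1)^2 and σ is even.

even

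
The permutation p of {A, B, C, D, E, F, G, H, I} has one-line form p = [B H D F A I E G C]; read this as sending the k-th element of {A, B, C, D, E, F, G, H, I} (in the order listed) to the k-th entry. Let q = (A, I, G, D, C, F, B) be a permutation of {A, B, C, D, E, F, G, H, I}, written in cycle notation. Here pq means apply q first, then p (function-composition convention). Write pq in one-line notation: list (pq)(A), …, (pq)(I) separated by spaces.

(pq)(x) = p(q(x)). Computing each image: p(q(A)) = p(I) = C, p(q(B)) = p(A) = B, p(q(C)) = p(F) = I, p(q(D)) = p(C) = D, p(q(E)) = p(E) = A, p(q(F)) = p(B) = H, p(q(G)) = p(D) = F, p(q(H)) = p(H) = G, p(q(I)) = p(G) = E.
Hence pq = [C B I D A H F G E].

C B I D A H F G E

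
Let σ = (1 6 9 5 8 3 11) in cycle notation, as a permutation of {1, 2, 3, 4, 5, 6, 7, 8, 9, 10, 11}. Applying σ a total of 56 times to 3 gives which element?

3 lies in the 7-cycle (1 6 9 5 8 3 11).
Powers repeat with period 7 on this cycle, and 56 mod 7 = 0, so σ^56(3) = σ^0(3).
So σ^56(3) = 3.

3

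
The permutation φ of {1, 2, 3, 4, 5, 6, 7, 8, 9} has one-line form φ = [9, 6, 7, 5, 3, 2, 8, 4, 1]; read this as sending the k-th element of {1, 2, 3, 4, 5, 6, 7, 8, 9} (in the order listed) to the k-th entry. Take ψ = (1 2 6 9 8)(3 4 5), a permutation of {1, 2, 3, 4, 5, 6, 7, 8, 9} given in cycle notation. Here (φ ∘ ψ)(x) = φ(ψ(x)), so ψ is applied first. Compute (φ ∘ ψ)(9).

(φ ∘ ψ)(9) = φ(ψ(9)). ψ(9) = 8, then φ(8) = 4. So (φ ∘ ψ)(9) = 4.

4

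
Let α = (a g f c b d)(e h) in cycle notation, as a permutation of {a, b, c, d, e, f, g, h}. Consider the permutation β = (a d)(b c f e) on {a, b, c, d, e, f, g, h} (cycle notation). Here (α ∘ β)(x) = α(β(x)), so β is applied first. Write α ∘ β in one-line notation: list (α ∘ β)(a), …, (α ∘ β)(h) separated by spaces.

a b c g d h f e

For each element, apply β then α: a → d → a; b → c → b; c → f → c; d → a → g; e → b → d; f → e → h; g → g → f; h → h → e.
So α ∘ β in one-line form is a b c g d h f e.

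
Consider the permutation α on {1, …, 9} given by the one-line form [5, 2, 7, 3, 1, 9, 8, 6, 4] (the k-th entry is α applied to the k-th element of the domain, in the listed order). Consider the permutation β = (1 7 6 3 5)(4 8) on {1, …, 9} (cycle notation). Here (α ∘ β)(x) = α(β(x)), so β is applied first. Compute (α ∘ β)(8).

3

First apply β: β(8) = 4, then α(4) = 3. Thus (α ∘ β)(8) = 3.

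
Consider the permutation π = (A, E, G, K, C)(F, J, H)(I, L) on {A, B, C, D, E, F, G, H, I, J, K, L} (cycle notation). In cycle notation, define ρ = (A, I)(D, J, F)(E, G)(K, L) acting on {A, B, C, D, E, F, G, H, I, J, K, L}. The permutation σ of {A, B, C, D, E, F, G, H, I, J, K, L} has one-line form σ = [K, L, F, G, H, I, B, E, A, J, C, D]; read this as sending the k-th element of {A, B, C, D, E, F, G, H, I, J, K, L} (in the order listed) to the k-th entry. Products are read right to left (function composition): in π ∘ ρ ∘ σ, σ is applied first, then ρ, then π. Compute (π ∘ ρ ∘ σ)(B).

(π ∘ ρ ∘ σ)(B) = π(ρ(σ(B))). σ(B) = L, then ρ(L) = K, then π(K) = C, so the result is C.

C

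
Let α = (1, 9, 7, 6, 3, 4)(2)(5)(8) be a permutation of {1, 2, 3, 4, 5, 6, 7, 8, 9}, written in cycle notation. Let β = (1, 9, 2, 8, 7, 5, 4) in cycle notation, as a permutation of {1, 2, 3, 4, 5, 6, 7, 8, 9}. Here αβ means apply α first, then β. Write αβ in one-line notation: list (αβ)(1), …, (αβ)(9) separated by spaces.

Chase each element through α then β: 1 → 9 → 2; 2 → 2 → 8; 3 → 4 → 1; 4 → 1 → 9; 5 → 5 → 4; 6 → 3 → 3; 7 → 6 → 6; 8 → 8 → 7; 9 → 7 → 5.
Collecting the images, αβ = [2 8 1 9 4 3 6 7 5].

2 8 1 9 4 3 6 7 5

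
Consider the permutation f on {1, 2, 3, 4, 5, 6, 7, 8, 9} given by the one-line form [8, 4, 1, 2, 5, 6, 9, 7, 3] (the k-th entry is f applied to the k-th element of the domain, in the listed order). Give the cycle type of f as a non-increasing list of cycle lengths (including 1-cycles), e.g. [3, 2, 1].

The disjoint cycles are (1, 8, 7, 9, 3)(2, 4)(5)(6), with lengths 5, 2, 1, 1 in non-increasing order.

[5, 2, 1, 1]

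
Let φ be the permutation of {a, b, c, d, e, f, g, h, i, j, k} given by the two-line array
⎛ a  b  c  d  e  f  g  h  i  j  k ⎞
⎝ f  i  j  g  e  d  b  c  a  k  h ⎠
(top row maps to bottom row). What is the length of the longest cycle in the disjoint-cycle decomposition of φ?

6

Decomposing into disjoint cycles gives (a f d g b i)(c j k h); the longest has length 6.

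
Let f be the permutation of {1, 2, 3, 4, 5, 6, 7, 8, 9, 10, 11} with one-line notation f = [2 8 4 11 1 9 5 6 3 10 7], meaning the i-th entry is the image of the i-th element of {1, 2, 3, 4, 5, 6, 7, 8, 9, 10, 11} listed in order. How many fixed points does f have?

The fixed points (elements with f(x) = x) are {10}, so there is 1.

1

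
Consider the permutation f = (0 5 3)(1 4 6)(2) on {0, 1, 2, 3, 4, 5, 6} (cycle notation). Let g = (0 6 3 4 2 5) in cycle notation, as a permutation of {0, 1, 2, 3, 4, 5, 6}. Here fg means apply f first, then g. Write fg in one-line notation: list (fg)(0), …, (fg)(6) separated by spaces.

0 2 5 6 3 4 1

(fg)(x) = g(f(x)). Computing each image: g(f(0)) = g(5) = 0, g(f(1)) = g(4) = 2, g(f(2)) = g(2) = 5, g(f(3)) = g(0) = 6, g(f(4)) = g(6) = 3, g(f(5)) = g(3) = 4, g(f(6)) = g(1) = 1.
Hence fg = [0 2 5 6 3 4 1].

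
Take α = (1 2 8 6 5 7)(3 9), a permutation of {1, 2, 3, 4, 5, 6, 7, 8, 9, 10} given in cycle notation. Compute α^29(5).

5 lies in the 6-cycle (1 2 8 6 5 7).
On a 6-cycle, α^6 is the identity, so α^29 = α^5 there (29 ≡ 5 mod 6).
Advancing 5 steps from 5: 5 → 7 → 1 → 2 → 8 → 6.

6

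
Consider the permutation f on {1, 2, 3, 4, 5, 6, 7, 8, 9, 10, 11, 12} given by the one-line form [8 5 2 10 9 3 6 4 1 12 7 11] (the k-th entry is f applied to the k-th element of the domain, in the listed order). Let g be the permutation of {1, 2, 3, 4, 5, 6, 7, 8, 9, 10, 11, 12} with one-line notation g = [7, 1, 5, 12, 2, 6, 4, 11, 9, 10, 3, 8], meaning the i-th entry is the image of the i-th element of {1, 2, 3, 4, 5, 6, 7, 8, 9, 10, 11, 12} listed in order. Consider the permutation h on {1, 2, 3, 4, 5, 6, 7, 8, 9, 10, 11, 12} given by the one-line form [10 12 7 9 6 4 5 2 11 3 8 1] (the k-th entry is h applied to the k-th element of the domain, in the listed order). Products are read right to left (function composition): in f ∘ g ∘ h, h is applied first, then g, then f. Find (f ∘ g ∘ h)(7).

Chase 7: h(7) = 5; g(5) = 2; f(2) = 5. Hence (f ∘ g ∘ h)(7) = 5.

5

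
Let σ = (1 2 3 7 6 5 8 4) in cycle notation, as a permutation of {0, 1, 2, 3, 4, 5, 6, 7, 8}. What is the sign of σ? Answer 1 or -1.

The cycle lengths are 8, 1.
A cycle is odd iff its length is even; σ has 1 even-length cycle, so sgn(σ) = (−1)^1 and σ is odd.

-1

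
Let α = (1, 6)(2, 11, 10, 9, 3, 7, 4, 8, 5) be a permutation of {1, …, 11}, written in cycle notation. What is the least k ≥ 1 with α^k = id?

The cycle type of α is (9, 2).
The order of α is the least common multiple of its cycle lengths: lcm(9, 2) = 18.

18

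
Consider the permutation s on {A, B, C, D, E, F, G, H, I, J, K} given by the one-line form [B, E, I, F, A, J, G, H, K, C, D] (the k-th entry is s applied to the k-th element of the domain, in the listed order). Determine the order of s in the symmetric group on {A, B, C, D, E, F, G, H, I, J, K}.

The disjoint-cycle form of s has cycle lengths 6, 3, 1, 1.
The order of s is the least common multiple of its cycle lengths: lcm(6, 3) = 6.

6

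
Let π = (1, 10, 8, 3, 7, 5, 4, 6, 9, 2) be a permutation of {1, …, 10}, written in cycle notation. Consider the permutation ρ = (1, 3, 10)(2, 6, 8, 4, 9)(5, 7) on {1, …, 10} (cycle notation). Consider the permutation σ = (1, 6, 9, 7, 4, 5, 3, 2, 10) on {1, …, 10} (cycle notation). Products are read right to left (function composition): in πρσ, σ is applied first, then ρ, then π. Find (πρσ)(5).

Chase 5: σ(5) = 3; ρ(3) = 10; π(10) = 8. Hence (πρσ)(5) = 8.

8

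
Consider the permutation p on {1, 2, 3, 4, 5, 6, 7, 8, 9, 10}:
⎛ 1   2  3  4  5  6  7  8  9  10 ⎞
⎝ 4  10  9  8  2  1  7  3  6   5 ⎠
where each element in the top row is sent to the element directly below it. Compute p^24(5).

5

Tracing 5 → 2 → … returns to 5 after 3 steps, so 5 lies in a 3-cycle (2 10 5).
On a 3-cycle, p^3 is the identity, so p^24 = p^0 there (24 ≡ 0 mod 3).
So p^24(5) = 5.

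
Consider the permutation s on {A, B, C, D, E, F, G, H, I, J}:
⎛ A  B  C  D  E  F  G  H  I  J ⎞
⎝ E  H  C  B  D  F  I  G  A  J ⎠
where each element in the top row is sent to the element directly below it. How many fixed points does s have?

3

The fixed points (elements with s(x) = x) are {C, F, J}, so there are 3.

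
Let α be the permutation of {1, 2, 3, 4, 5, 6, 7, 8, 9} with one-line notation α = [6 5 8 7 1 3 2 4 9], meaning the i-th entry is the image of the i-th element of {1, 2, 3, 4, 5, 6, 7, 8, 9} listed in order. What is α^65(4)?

7

Tracing 4 → 7 → … returns to 4 after 8 steps, so 4 lies in an 8-cycle (1 6 3 8 4 7 2 5).
Since the cycle has length 8, α^65 acts on it the same as α^1 (65 mod 8 = 1).
Advancing 1 step from 4: 4 → 7.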